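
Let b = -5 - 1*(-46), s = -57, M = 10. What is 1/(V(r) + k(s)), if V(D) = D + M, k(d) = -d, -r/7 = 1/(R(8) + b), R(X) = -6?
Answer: 5/334 ≈ 0.014970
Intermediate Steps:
b = 41 (b = -5 + 46 = 41)
r = -⅕ (r = -7/(-6 + 41) = -7/35 = -7*1/35 = -⅕ ≈ -0.20000)
V(D) = 10 + D (V(D) = D + 10 = 10 + D)
1/(V(r) + k(s)) = 1/((10 - ⅕) - 1*(-57)) = 1/(49/5 + 57) = 1/(334/5) = 5/334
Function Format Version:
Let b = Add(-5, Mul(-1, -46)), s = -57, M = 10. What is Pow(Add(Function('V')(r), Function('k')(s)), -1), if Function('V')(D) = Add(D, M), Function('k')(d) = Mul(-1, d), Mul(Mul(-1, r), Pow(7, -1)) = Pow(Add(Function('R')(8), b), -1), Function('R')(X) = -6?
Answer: Rational(5, 334) ≈ 0.014970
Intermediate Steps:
b = 41 (b = Add(-5, 46) = 41)
r = Rational(-1, 5) (r = Mul(-7, Pow(Add(-6, 41), -1)) = Mul(-7, Pow(35, -1)) = Mul(-7, Rational(1, 35)) = Rational(-1, 5) ≈ -0.20000)
Function('V')(D) = Add(10, D) (Function('V')(D) = Add(D, 10) = Add(10, D))
Pow(Add(Function('V')(r), Function('k')(s)), -1) = Pow(Add(Add(10, Rational(-1, 5)), Mul(-1, -57)), -1) = Pow(Add(Rational(49, 5), 57), -1) = Pow(Rational(334, 5), -1) = Rational(5, 334)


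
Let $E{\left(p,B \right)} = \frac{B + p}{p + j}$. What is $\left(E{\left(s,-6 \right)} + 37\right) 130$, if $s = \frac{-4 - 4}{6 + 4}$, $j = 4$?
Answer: $\frac{18135}{4} \approx 4533.8$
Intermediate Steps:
$s = - \frac{4}{5}$ ($s = - \frac{8}{10} = \left(-8\right) \frac{1}{10} = - \frac{4}{5} \approx -0.8$)
$E{\left(p,B \right)} = \frac{B + p}{4 + p}$ ($E{\left(p,B \right)} = \frac{B + p}{p + 4} = \frac{B + p}{4 + p}$)
$\left(E{\left(s,-6 \right)} + 37\right) 130 = \left(\frac{-6 - \frac{4}{5}}{4 - \frac{4}{5}} + 37\right) 130 = \left(\frac{1}{\frac{16}{5}} \left(- \frac{34}{5}\right) + 37\right) 130 = \left(\frac{5}{16} \left(- \frac{34}{5}\right) + 37\right) 130 = \left(- \frac{17}{8} + 37\right) 130 = \frac{279}{8} \cdot 130 = \frac{18135}{4}$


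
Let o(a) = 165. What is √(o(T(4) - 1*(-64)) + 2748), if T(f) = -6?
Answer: √2913 ≈ 53.972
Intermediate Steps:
√(o(T(4) - 1*(-64)) + 2748) = √(165 + 2748) = √2913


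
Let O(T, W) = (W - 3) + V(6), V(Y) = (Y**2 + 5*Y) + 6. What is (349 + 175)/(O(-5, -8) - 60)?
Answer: 524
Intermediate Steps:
V(Y) = 6 + Y**2 + 5*Y
O(T, W) = 69 + W (O(T, W) = (W - 3) + (6 + 6**2 + 5*6) = (-3 + W) + (6 + 36 + 30) = (-3 + W) + 72 = 69 + W)
(349 + 175)/(O(-5, -8) - 60) = (349 + 175)/((69 - 8) - 60) = 524/(61 - 60) = 524/1 = 524*1 = 524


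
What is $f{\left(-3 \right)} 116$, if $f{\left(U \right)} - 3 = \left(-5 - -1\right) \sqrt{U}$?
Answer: $348 - 464 i \sqrt{3} \approx 348.0 - 803.67 i$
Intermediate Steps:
$f{\left(U \right)} = 3 - 4 \sqrt{U}$ ($f{\left(U \right)} = 3 + \left(-5 - -1\right) \sqrt{U} = 3 + \left(-5 + 1\right) \sqrt{U} = 3 - 4 \sqrt{U}$)
$f{\left(-3 \right)} 116 = \left(3 - 4 \sqrt{-3}\right) 116 = \left(3 - 4 i \sqrt{3}\right) 116 = 348 - 464 i \sqrt{3}$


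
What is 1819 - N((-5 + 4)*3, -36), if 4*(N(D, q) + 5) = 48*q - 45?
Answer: 9069/4 ≈ 2267.3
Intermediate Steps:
N(D, q) = -65/4 + 12*q (N(D, q) = -5 + (48*q - 45)/4 = -5 + (-45 + 48*q)/4 = -5 + (-45/4 + 12*q) = -65/4 + 12*q)
1819 - N((-5 + 4)*3, -36) = 1819 - (-65/4 + 12*(-36)) = 1819 - (-65/4 - 432) = 1819 - 1*(-1793/4) = 1819 + 1793/4 = 9069/4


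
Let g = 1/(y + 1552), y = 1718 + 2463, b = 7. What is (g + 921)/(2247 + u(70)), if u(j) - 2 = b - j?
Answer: 2640047/6266169 ≈ 0.42132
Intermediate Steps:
y = 4181
u(j) = 9 - j (u(j) = 2 + (7 - j) = 9 - j)
g = 1/5733 (g = 1/(4181 + 1552) = 1/5733 ≈ 0.00017443)
(g + 921)/(2247 + u(70)) = (1/5733 + 921)/(2247 + (9 - 1*70)) = 5280094/(5733*(2247 + (9 - 70))) = 5280094/(5733*(2247 - 61)) = (5280094/5733)/2186 = (5280094/5733)*(1/2186) = 2640047/6266169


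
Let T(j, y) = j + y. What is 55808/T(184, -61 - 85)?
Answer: 27904/19 ≈ 1468.6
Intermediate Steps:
55808/T(184, -61 - 85) = 55808/(184 + (-61 - 85)) = 55808/(184 - 146) = 55808/38 = 55808*(1/38) = 27904/19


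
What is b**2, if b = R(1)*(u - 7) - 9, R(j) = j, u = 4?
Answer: 144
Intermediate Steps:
b = -12 (b = 1*(4 - 7) - 9 = 1*(-3) - 9 = -3 - 9 = -12)
b**2 = (-12)**2 = 144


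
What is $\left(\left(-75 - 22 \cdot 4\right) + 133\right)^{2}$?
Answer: $900$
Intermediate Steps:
$\left(\left(-75 - 22 \cdot 4\right) + 133\right)^{2} = \left(\left(-75 - 88\right) + 133\right)^{2} = \left(-163 + 133\right)^{2} = \left(-30\right)^{2} = 900$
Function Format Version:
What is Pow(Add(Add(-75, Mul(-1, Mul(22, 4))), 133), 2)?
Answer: 900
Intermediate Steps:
Pow(Add(Add(-75, Mul(-1, Mul(22, 4))), 133), 2) = Pow(Add(Add(-75, Mul(-1, 88)), 133), 2) = Pow(Add(Add(-75, -88), 133), 2) = Pow(Add(-163, 133), 2) = Pow(-30, 2) = 900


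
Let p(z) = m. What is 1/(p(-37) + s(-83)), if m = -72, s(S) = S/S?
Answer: -1/71 ≈ -0.014085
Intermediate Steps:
s(S) = 1
p(z) = -72
1/(p(-37) + s(-83)) = 1/(-72 + 1) = 1/(-71) = -1/71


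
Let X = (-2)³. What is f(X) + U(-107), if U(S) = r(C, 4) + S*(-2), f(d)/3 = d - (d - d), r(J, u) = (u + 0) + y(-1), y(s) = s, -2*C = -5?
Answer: 193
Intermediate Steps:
X = -8
C = 5/2 (C = -½*(-5) = 5/2 ≈ 2.5000)
r(J, u) = -1 + u (r(J, u) = (u + 0) - 1 = u - 1 = -1 + u)
f(d) = 3*d (f(d) = 3*(d - (d - d)) = 3*(d - 1*0) = 3*(d + 0) = 3*d)
U(S) = 3 - 2*S (U(S) = (-1 + 4) + S*(-2) = 3 - 2*S)
f(X) + U(-107) = 3*(-8) + (3 - 2*(-107)) = -24 + (3 + 214) = -24 + 217 = 193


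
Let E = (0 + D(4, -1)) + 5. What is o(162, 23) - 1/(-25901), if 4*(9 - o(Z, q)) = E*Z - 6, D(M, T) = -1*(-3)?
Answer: -16239925/51802 ≈ -313.50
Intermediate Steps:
D(M, T) = 3
E = 8 (E = (0 + 3) + 5 = 3 + 5 = 8)
o(Z, q) = 21/2 - 2*Z (o(Z, q) = 9 - (8*Z - 6)/4 = 9 - (-6 + 8*Z)/4 = 9 + (3/2 - 2*Z) = 21/2 - 2*Z)
o(162, 23) - 1/(-25901) = (21/2 - 2*162) - 1/(-25901) = (21/2 - 324) - 1*(-1/25901) = -627/2 + 1/25901 = -16239925/51802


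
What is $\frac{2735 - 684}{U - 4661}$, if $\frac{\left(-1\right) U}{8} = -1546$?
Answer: $\frac{293}{1101} \approx 0.26612$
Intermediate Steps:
$U = 12368$ ($U = \left(-8\right) \left(-1546\right) = 12368$)
$\frac{2735 - 684}{U - 4661} = \frac{2735 - 684}{12368 - 4661} = \frac{2051}{7707} = 2051 \cdot \frac{1}{7707} = \frac{293}{1101}$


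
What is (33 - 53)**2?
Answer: 400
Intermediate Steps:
(33 - 53)**2 = (-20)**2 = 400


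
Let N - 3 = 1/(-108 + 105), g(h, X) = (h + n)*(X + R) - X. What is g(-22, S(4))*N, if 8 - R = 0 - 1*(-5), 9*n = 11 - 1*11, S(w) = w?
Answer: -1264/3 ≈ -421.33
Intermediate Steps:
n = 0 (n = (11 - 1*11)/9 = (11 - 11)/9 = (⅑)*0 = 0)
R = 3 (R = 8 - (0 - 1*(-5)) = 8 - (0 + 5) = 8 - 1*5 = 8 - 5 = 3)
g(h, X) = -X + h*(3 + X) (g(h, X) = (h + 0)*(X + 3) - X = h*(3 + X) - X = -X + h*(3 + X))
N = 8/3 (N = 3 + 1/(-108 + 105) = 3 + 1/(-3) = 3 - ⅓ = 8/3 ≈ 2.6667)
g(-22, S(4))*N = (-1*4 + 3*(-22) + 4*(-22))*(8/3) = (-4 - 66 - 88)*(8/3) = -158*8/3 = -1264/3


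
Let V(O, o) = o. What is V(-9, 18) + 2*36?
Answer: 90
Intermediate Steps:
V(-9, 18) + 2*36 = 18 + 2*36 = 18 + 72 = 90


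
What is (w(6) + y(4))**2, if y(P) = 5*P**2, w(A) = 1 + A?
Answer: 7569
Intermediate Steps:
(w(6) + y(4))**2 = ((1 + 6) + 5*4**2)**2 = (7 + 5*16)**2 = (7 + 80)**2 = 87**2 = 7569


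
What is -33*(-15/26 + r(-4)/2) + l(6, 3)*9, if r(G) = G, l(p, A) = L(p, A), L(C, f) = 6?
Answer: 3615/26 ≈ 139.04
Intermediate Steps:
l(p, A) = 6
-33*(-15/26 + r(-4)/2) + l(6, 3)*9 = -33*(-15/26 - 4/2) + 6*9 = -33*(-15*1/26 - 4*½) + 54 = -33*(-15/26 - 2) + 54 = -33*(-67/26) + 54 = 2211/26 + 54 = 3615/26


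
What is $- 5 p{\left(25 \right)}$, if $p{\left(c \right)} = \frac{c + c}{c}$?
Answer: $-10$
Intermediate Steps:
$p{\left(c \right)} = 2$ ($p{\left(c \right)} = \frac{2 c}{c} = 2$)
$- 5 p{\left(25 \right)} = \left(-5\right) 2 = -10$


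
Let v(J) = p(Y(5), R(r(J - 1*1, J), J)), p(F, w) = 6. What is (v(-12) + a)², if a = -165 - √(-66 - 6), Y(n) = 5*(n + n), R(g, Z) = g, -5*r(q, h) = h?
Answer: 25209 + 1908*I*√2 ≈ 25209.0 + 2698.3*I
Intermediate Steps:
r(q, h) = -h/5
Y(n) = 10*n (Y(n) = 5*(2*n) = 10*n)
v(J) = 6
a = -165 - 6*I*√2 (a = -165 - √(-72) = -165 - 6*I*√2 ≈ -165.0 - 8.4853*I)
(v(-12) + a)² = (6 + (-165 - 6*I*√2))² = (-159 - 6*I*√2)²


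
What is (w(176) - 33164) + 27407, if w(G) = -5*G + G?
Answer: -6461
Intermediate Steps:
w(G) = -4*G
(w(176) - 33164) + 27407 = (-4*176 - 33164) + 27407 = (-704 - 33164) + 27407 = -33868 + 27407 = -6461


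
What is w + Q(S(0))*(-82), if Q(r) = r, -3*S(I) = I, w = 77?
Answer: 77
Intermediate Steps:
S(I) = -I/3
w + Q(S(0))*(-82) = 77 - ⅓*0*(-82) = 77 + 0*(-82) = 77 + 0 = 77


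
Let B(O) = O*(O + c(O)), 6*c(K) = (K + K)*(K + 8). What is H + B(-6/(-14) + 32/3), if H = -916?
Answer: -259132/27783 ≈ -9.3270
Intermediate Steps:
c(K) = K*(8 + K)/3 (c(K) = ((K + K)*(K + 8))/6 = ((2*K)*(8 + K))/6 = (2*K*(8 + K))/6 = K*(8 + K)/3)
B(O) = O*(O + O*(8 + O)/3)
H + B(-6/(-14) + 32/3) = -916 + (-6/(-14) + 32/3)**2*(11 + (-6/(-14) + 32/3))/3 = -916 + (-6*(-1/14) + 32*(1/3))**2*(11 + (-6*(-1/14) + 32*(1/3)))/3 = -916 + (3/7 + 32/3)**2*(11 + (3/7 + 32/3))/3 = -916 + (233/21)**2*(11 + 233/21)/3 = -916 + (1/3)*(54289/441)*(464/21) = -916 + 25190096/27783 = -259132/27783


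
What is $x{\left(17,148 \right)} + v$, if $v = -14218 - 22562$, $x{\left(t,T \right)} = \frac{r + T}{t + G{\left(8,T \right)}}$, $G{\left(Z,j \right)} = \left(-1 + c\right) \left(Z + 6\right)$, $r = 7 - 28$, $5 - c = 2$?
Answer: $- \frac{1654973}{45} \approx -36777.0$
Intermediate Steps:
$c = 3$ ($c = 5 - 2 = 3$)
$r = -21$ ($r = 7 - 28 = -21$)
$G{\left(Z,j \right)} = 12 + 2 Z$ ($G{\left(Z,j \right)} = \left(-1 + 3\right) \left(Z + 6\right) = 2 \left(6 + Z\right) = 12 + 2 Z$)
$x{\left(t,T \right)} = \frac{-21 + T}{28 + t}$ ($x{\left(t,T \right)} = \frac{-21 + T}{t + \left(12 + 2 \cdot 8\right)} = \frac{-21 + T}{t + \left(12 + 16\right)} = \frac{-21 + T}{t + 28} = \frac{-21 + T}{28 + t}$)
$v = -36780$ ($v = -14218 - 22562 = -36780$)
$x{\left(17,148 \right)} + v = \frac{-21 + 148}{28 + 17} - 36780 = \frac{1}{45} \cdot 127 - 36780 = \frac{127}{45} - 36780 = - \frac{1654973}{45}$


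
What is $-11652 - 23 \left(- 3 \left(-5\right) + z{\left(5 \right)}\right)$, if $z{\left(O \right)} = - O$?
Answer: $-11882$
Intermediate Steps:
$-11652 - 23 \left(- 3 \left(-5\right) + z{\left(5 \right)}\right) = -11652 - 23 \left(- 3 \left(-5\right) - 5\right) = -11652 - 23 \left(\left(-1\right) \left(-15\right) - 5\right) = -11652 - 23 \left(15 - 5\right) = -11652 - 230 = -11882$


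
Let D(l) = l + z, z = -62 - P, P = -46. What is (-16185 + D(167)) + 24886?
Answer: 8852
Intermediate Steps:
z = -16 (z = -62 - 1*(-46) = -62 + 46 = -16)
D(l) = -16 + l (D(l) = l - 16 = -16 + l)
(-16185 + D(167)) + 24886 = (-16185 + (-16 + 167)) + 24886 = (-16185 + 151) + 24886 = -16034 + 24886 = 8852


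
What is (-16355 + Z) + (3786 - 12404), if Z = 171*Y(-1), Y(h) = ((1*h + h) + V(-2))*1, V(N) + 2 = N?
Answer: -25999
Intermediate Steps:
V(N) = -2 + N
Y(h) = -4 + 2*h (Y(h) = ((1*h + h) + (-2 - 2))*1 = ((h + h) - 4)*1 = (2*h - 4)*1 = (-4 + 2*h)*1 = -4 + 2*h)
Z = -1026 (Z = 171*(-4 + 2*(-1)) = 171*(-4 - 2) = 171*(-6) = -1026)
(-16355 + Z) + (3786 - 12404) = (-16355 - 1026) + (3786 - 12404) = -17381 - 8618 = -25999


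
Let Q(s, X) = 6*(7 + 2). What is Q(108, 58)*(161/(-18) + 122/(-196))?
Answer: -25314/49 ≈ -516.61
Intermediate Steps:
Q(s, X) = 54 (Q(s, X) = 6*9 = 54)
Q(108, 58)*(161/(-18) + 122/(-196)) = 54*(161/(-18) + 122/(-196)) = 54*(161*(-1/18) + 122*(-1/196)) = 54*(-161/18 - 61/98) = 54*(-4219/441) = -25314/49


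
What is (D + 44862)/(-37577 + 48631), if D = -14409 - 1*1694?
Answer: 28759/11054 ≈ 2.6017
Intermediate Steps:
D = -16103 (D = -14409 - 1694 = -16103)
(D + 44862)/(-37577 + 48631) = (-16103 + 44862)/(-37577 + 48631) = 28759/11054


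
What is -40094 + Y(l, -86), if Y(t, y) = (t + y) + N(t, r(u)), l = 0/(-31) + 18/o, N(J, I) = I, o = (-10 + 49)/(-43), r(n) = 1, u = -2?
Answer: -522585/13 ≈ -40199.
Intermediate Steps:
o = -39/43 (o = 39*(-1/43) = -39/43 ≈ -0.90698)
l = -258/13 (l = 0/(-31) + 18/(-39/43) = 0*(-1/31) + 18*(-43/39) = 0 - 258/13 = -258/13 ≈ -19.846)
Y(t, y) = 1 + t + y (Y(t, y) = (t + y) + 1 = 1 + t + y)
-40094 + Y(l, -86) = -40094 + (1 - 258/13 - 86) = -40094 - 1363/13 = -522585/13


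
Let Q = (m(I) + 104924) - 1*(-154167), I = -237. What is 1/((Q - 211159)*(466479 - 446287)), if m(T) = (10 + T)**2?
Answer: 1/2008316512 ≈ 4.9793e-10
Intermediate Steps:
Q = 310620 (Q = ((10 - 237)**2 + 104924) - 1*(-154167) = ((-227)**2 + 104924) + 154167 = (51529 + 104924) + 154167 = 156453 + 154167 = 310620)
1/((Q - 211159)*(466479 - 446287)) = 1/((310620 - 211159)*(466479 - 446287)) = 1/(99461*20192) = 1/2008316512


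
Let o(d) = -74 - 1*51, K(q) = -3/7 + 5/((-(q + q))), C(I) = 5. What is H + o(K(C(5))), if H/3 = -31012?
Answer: -93161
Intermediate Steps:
K(q) = -3/7 - 5/(2*q) (K(q) = -3*⅐ + 5/((-2*q)) = -3/7 + 5/((-2*q)) = -3/7 + 5*(-1/(2*q)) = -3/7 - 5/(2*q))
o(d) = -125 (o(d) = -74 - 51 = -125)
H = -93036 (H = 3*(-31012) = -93036)
H + o(K(C(5))) = -93036 - 125 = -93161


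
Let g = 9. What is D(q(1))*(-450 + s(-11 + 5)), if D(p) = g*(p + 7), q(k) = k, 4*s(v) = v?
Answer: -32508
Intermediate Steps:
s(v) = v/4
D(p) = 63 + 9*p (D(p) = 9*(p + 7) = 9*(7 + p) = 63 + 9*p)
D(q(1))*(-450 + s(-11 + 5)) = (63 + 9*1)*(-450 + (-11 + 5)/4) = (63 + 9)*(-450 + (1/4)*(-6)) = 72*(-450 - 3/2) = 72*(-903/2) = -32508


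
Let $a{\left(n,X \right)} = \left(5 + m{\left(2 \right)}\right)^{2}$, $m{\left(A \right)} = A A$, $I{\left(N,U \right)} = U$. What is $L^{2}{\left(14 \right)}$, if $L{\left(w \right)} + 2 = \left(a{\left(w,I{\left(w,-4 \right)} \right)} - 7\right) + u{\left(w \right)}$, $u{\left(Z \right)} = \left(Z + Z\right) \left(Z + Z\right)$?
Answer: $732736$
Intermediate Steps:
$m{\left(A \right)} = A^{2}$
$u{\left(Z \right)} = 4 Z^{2}$ ($u{\left(Z \right)} = 2 Z 2 Z = 4 Z^{2}$)
$a{\left(n,X \right)} = 81$ ($a{\left(n,X \right)} = \left(5 + 2^{2}\right)^{2} = \left(5 + 4\right)^{2} = 9^{2} = 81$)
$L{\left(w \right)} = 72 + 4 w^{2}$ ($L{\left(w \right)} = -2 + \left(\left(81 - 7\right) + 4 w^{2}\right) = -2 + \left(74 + 4 w^{2}\right) = 72 + 4 w^{2}$)
$L^{2}{\left(14 \right)} = \left(72 + 4 \cdot 14^{2}\right)^{2} = \left(72 + 4 \cdot 196\right)^{2} = \left(72 + 784\right)^{2} = 856^{2} = 732736$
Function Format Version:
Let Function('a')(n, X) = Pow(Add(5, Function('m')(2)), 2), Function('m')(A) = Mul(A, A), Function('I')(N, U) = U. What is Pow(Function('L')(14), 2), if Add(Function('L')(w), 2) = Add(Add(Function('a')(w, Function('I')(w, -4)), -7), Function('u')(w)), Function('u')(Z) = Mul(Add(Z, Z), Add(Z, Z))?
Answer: 732736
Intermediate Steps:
Function('m')(A) = Pow(A, 2)
Function('u')(Z) = Mul(4, Pow(Z, 2)) (Function('u')(Z) = Mul(Mul(2, Z), Mul(2, Z)) = Mul(4, Pow(Z, 2)))
Function('a')(n, X) = 81 (Function('a')(n, X) = Pow(Add(5, Pow(2, 2)), 2) = Pow(Add(5, 4), 2) = Pow(9, 2) = 81)
Function('L')(w) = Add(72, Mul(4, Pow(w, 2))) (Function('L')(w) = Add(-2, Add(Add(81, -7), Mul(4, Pow(w, 2)))) = Add(-2, Add(74, Mul(4, Pow(w, 2)))) = Add(72, Mul(4, Pow(w, 2))))
Pow(Function('L')(14), 2) = Pow(Add(72, Mul(4, Pow(14, 2))), 2) = Pow(Add(72, Mul(4, 196)), 2) = Pow(Add(72, 784), 2) = Pow(856, 2) = 732736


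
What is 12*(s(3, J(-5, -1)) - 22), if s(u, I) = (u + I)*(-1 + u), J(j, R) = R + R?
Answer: -240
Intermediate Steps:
J(j, R) = 2*R
s(u, I) = (-1 + u)*(I + u) (s(u, I) = (I + u)*(-1 + u) = (-1 + u)*(I + u))
12*(s(3, J(-5, -1)) - 22) = 12*((3² - 2*(-1) - 1*3 + (2*(-1))*3) - 22) = 12*((9 - 1*(-2) - 3 - 2*3) - 22) = 12*((9 + 2 - 3 - 6) - 22) = 12*(2 - 22) = 12*(-20) = -240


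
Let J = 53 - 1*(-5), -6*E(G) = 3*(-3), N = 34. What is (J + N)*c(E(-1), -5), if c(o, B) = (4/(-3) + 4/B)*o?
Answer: -1472/5 ≈ -294.40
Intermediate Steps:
E(G) = 3/2 (E(G) = -(-3)/2 = -1/6*(-9) = 3/2)
J = 58 (J = 53 + 5 = 58)
c(o, B) = o*(-4/3 + 4/B) (c(o, B) = (4*(-1/3) + 4/B)*o = (-4/3 + 4/B)*o = o*(-4/3 + 4/B))
(J + N)*c(E(-1), -5) = (58 + 34)*((4/3)*(3/2)*(3 - 1*(-5))/(-5)) = 92*((4/3)*(3/2)*(-1/5)*(3 + 5)) = 92*((4/3)*(3/2)*(-1/5)*8) = 92*(-16/5) = -1472/5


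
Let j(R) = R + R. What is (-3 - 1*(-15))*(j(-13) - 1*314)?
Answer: -4080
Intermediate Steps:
j(R) = 2*R
(-3 - 1*(-15))*(j(-13) - 1*314) = (-3 - 1*(-15))*(2*(-13) - 1*314) = (-3 + 15)*(-26 - 314) = 12*(-340) = -4080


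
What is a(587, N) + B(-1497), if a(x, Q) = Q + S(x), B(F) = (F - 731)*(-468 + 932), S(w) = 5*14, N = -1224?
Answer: -1034946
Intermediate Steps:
S(w) = 70
B(F) = -339184 + 464*F (B(F) = (-731 + F)*464 = -339184 + 464*F)
a(x, Q) = 70 + Q (a(x, Q) = Q + 70 = 70 + Q)
a(587, N) + B(-1497) = (70 - 1224) + (-339184 + 464*(-1497)) = -1154 + (-339184 - 694608) = -1154 - 1033792 = -1034946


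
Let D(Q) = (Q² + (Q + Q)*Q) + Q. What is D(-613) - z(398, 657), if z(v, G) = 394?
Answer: 1126300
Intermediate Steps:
D(Q) = Q + 3*Q² (D(Q) = (Q² + (2*Q)*Q) + Q = (Q² + 2*Q²) + Q = 3*Q² + Q = Q + 3*Q²)
D(-613) - z(398, 657) = -613*(1 + 3*(-613)) - 1*394 = -613*(1 - 1839) - 394 = -613*(-1838) - 394 = 1126694 - 394 = 1126300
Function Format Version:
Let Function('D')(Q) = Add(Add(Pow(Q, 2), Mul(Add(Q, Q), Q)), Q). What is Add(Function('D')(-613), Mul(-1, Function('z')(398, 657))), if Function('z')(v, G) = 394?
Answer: 1126300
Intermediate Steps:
Function('D')(Q) = Add(Q, Mul(3, Pow(Q, 2))) (Function('D')(Q) = Add(Add(Pow(Q, 2), Mul(Mul(2, Q), Q)), Q) = Add(Add(Pow(Q, 2), Mul(2, Pow(Q, 2))), Q) = Add(Mul(3, Pow(Q, 2)), Q) = Add(Q, Mul(3, Pow(Q, 2))))
Add(Function('D')(-613), Mul(-1, Function('z')(398, 657))) = Add(Mul(-613, Add(1, Mul(3, -613))), Mul(-1, 394)) = Add(Mul(-613, Add(1, -1839)), -394) = Add(Mul(-613, -1838), -394) = Add(1126694, -394) = 1126300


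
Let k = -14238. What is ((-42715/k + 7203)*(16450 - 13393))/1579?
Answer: 104548410551/7493934 ≈ 13951.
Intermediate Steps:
((-42715/k + 7203)*(16450 - 13393))/1579 = ((-42715/(-14238) + 7203)*(16450 - 13393))/1579 = ((-42715*(-1/14238) + 7203)*3057)*(1/1579) = ((42715/14238 + 7203)*3057)*(1/1579) = ((102599029/14238)*3057)*(1/1579) = (104548410551/4746)*(1/1579) = 104548410551/7493934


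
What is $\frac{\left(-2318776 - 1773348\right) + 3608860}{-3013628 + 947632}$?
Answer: $\frac{120816}{516499} \approx 0.23391$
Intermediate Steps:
$\frac{\left(-2318776 - 1773348\right) + 3608860}{-3013628 + 947632} = \frac{\left(-2318776 - 1773348\right) + 3608860}{-2065996} = \left(-4092124 + 3608860\right) \left(- \frac{1}{2065996}\right) = \left(-483264\right) \left(- \frac{1}{2065996}\right) = \frac{120816}{516499}$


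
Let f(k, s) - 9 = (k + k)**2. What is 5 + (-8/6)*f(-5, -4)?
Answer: -421/3 ≈ -140.33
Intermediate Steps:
f(k, s) = 9 + 4*k**2 (f(k, s) = 9 + (k + k)**2 = 9 + (2*k)**2 = 9 + 4*k**2)
5 + (-8/6)*f(-5, -4) = 5 + (-8/6)*(9 + 4*(-5)**2) = 5 + (-8*1/6)*(9 + 4*25) = 5 - 4*(9 + 100)/3 = 5 - 4/3*109 = 5 - 436/3 = -421/3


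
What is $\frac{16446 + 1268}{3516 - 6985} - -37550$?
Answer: $\frac{130243236}{3469} \approx 37545.0$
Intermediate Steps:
$\frac{16446 + 1268}{3516 - 6985} - -37550 = \frac{17714}{-3469} + 37550 = 17714 \left(- \frac{1}{3469}\right) + 37550 = - \frac{17714}{3469} + 37550 = \frac{130243236}{3469}$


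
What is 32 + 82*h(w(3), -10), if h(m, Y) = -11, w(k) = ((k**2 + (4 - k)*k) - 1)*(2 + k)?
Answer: -870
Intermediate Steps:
w(k) = (2 + k)*(-1 + k**2 + k*(4 - k)) (w(k) = ((k**2 + k*(4 - k)) - 1)*(2 + k) = (-1 + k**2 + k*(4 - k))*(2 + k) = (2 + k)*(-1 + k**2 + k*(4 - k)))
32 + 82*h(w(3), -10) = 32 + 82*(-11) = 32 - 902 = -870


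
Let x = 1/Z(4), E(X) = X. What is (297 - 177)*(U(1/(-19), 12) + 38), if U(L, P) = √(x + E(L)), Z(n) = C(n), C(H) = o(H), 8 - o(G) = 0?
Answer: 4560 + 30*√418/19 ≈ 4592.3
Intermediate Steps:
o(G) = 8 (o(G) = 8 - 1*0 = 8 + 0 = 8)
C(H) = 8
Z(n) = 8
x = ⅛ (x = 1/8 = ⅛ ≈ 0.12500)
U(L, P) = √(⅛ + L)
(297 - 177)*(U(1/(-19), 12) + 38) = (297 - 177)*(√(2 + 16/(-19))/4 + 38) = 120*(√(2 + 16*(-1/19))/4 + 38) = 120*(√(2 - 16/19)/4 + 38) = 120*(√(22/19)/4 + 38) = 120*((√418/19)/4 + 38) = 120*(√418/76 + 38) = 120*(38 + √418/76) = 4560 + 30*√418/19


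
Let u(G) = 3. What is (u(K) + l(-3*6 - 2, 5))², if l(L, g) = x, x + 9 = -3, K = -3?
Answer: 81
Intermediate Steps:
x = -12 (x = -9 - 3 = -12)
l(L, g) = -12
(u(K) + l(-3*6 - 2, 5))² = (3 - 12)² = (-9)² = 81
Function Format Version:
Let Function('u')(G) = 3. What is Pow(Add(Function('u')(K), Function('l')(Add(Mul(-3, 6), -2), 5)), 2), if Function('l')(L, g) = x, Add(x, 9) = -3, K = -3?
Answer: 81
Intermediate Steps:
x = -12 (x = Add(-9, -3) = -12)
Function('l')(L, g) = -12
Pow(Add(Function('u')(K), Function('l')(Add(Mul(-3, 6), -2), 5)), 2) = Pow(Add(3, -12), 2) = Pow(-9, 2) = 81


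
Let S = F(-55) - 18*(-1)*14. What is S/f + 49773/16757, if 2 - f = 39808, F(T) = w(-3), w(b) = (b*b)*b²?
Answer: 151975689/51309934 ≈ 2.9619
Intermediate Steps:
w(b) = b⁴ (w(b) = b²*b² = b⁴)
F(T) = 81 (F(T) = (-3)⁴ = 81)
f = -39806 (f = 2 - 1*39808 = 2 - 39808 = -39806)
S = 333 (S = 81 - 18*(-1)*14 = 81 - (-18)*14 = 81 - 1*(-252) = 81 + 252 = 333)
S/f + 49773/16757 = 333/(-39806) + 49773/16757 = 333*(-1/39806) + 49773*(1/16757) = -333/39806 + 49773/16757 = 151975689/51309934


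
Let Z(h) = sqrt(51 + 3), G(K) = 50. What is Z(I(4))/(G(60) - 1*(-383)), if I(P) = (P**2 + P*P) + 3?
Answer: 3*sqrt(6)/433 ≈ 0.016971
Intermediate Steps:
I(P) = 3 + 2*P**2 (I(P) = (P**2 + P**2) + 3 = 2*P**2 + 3 = 3 + 2*P**2)
Z(h) = 3*sqrt(6) (Z(h) = sqrt(54) = 3*sqrt(6))
Z(I(4))/(G(60) - 1*(-383)) = (3*sqrt(6))/(50 - 1*(-383)) = (3*sqrt(6))/(50 + 383) = (3*sqrt(6))/433 = (3*sqrt(6))*(1/433) = 3*sqrt(6)/433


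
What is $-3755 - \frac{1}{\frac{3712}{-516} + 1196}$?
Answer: $- \frac{575851909}{153356} \approx -3755.0$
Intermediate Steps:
$-3755 - \frac{1}{\frac{3712}{-516} + 1196} = -3755 - \frac{1}{3712 \left(- \frac{1}{516}\right) + 1196} = -3755 - \frac{1}{- \frac{928}{129} + 1196} = -3755 - \frac{1}{\frac{153356}{129}} = -3755 - \frac{129}{153356} = - \frac{575851909}{153356}$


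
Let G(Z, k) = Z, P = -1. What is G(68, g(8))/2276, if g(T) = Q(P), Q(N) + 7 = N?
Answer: 17/569 ≈ 0.029877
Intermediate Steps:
Q(N) = -7 + N
g(T) = -8 (g(T) = -7 - 1 = -8)
G(68, g(8))/2276 = 68/2276 = 68*(1/2276) = 17/569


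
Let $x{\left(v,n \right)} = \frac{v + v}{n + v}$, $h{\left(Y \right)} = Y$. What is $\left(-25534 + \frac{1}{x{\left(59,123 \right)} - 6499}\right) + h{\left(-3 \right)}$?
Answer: $- \frac{15101305041}{591350} \approx -25537.0$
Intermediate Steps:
$x{\left(v,n \right)} = \frac{2 v}{n + v}$
$\left(-25534 + \frac{1}{x{\left(59,123 \right)} - 6499}\right) + h{\left(-3 \right)} = \left(-25534 + \frac{1}{2 \cdot 59 \frac{1}{123 + 59} - 6499}\right) - 3 = \left(-25534 + \frac{1}{2 \cdot 59 \cdot \frac{1}{182} - 6499}\right) - 3 = \left(-25534 + \frac{1}{\frac{59}{91} - 6499}\right) - 3 = \left(-25534 + \frac{1}{- \frac{591350}{91}}\right) - 3 = \left(-25534 - \frac{91}{591350}\right) - 3 = - \frac{15099530991}{591350} - 3 = - \frac{15101305041}{591350}$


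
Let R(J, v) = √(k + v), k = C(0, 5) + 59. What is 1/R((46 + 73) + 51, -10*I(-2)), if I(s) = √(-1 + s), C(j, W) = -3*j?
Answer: (59 - 10*I*√3)^(-½) ≈ 0.12623 + 0.018145*I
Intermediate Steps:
k = 59 (k = -3*0 + 59 = 0 + 59 = 59)
R(J, v) = √(59 + v)
1/R((46 + 73) + 51, -10*I(-2)) = 1/(√(59 - 10*√(-1 - 2))) = 1/(√(59 - 10*I*√3)) = (59 - 10*I*√3)^(-½)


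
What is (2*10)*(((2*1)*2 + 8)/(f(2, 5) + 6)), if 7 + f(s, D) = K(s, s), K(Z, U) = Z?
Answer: 240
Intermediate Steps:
f(s, D) = -7 + s
(2*10)*(((2*1)*2 + 8)/(f(2, 5) + 6)) = (2*10)*(((2*1)*2 + 8)/((-7 + 2) + 6)) = 20*((2*2 + 8)/(-5 + 6)) = 20*((4 + 8)/1) = 20*(12*1) = 20*12 = 240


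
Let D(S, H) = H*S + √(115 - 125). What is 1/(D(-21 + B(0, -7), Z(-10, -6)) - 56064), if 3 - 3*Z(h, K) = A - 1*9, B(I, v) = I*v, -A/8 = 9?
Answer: -28326/1604724557 - I*√10/3209449114 ≈ -1.7652e-5 - 9.853e-10*I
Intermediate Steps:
A = -72 (A = -8*9 = -72)
Z(h, K) = 28 (Z(h, K) = 1 - (-72 - 1*9)/3 = 1 - (-72 - 9)/3 = 1 - ⅓*(-81) = 1 + 27 = 28)
D(S, H) = I*√10 + H*S (D(S, H) = H*S + √(-10) = H*S + I*√10 = I*√10 + H*S)
1/(D(-21 + B(0, -7), Z(-10, -6)) - 56064) = 1/((I*√10 + 28*(-21 + 0*(-7))) - 56064) = 1/((I*√10 + 28*(-21 + 0)) - 56064) = 1/((I*√10 + 28*(-21)) - 56064) = 1/((I*√10 - 588) - 56064) = 1/((-588 + I*√10) - 56064) = 1/(-56652 + I*√10)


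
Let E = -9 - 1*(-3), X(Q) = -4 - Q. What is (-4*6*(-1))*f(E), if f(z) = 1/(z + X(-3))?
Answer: -24/7 ≈ -3.4286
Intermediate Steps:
E = -6 (E = -9 + 3 = -6)
f(z) = 1/(-1 + z) (f(z) = 1/(z + (-4 - 1*(-3))) = 1/(z + (-4 + 3)) = 1/(z - 1) = 1/(-1 + z))
(-4*6*(-1))*f(E) = (-4*6*(-1))/(-1 - 6) = -24*(-1)/(-7) = 24*(-⅐) = -24/7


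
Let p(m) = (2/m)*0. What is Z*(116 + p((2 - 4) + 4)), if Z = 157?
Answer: 18212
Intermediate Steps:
p(m) = 0
Z*(116 + p((2 - 4) + 4)) = 157*(116 + 0) = 157*116 = 18212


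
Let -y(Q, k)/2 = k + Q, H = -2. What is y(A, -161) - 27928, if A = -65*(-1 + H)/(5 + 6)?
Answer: -304056/11 ≈ -27641.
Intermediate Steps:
A = 195/11 (A = -65*(-1 - 2)/(5 + 6) = -(-195)/11 = -65*(-3/11) = 195/11 ≈ 17.727)
y(Q, k) = -2*Q - 2*k (y(Q, k) = -2*(k + Q) = -2*(Q + k) = -2*Q - 2*k)
y(A, -161) - 27928 = (-2*195/11 - 2*(-161)) - 27928 = (-390/11 + 322) - 27928 = 3152/11 - 27928 = -304056/11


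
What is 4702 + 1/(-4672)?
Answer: 21967743/4672 ≈ 4702.0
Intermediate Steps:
4702 + 1/(-4672) = 4702 - 1/4672 = 21967743/4672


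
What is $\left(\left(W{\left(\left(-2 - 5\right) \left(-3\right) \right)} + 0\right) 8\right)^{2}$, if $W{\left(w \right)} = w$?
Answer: $28224$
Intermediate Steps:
$\left(\left(W{\left(\left(-2 - 5\right) \left(-3\right) \right)} + 0\right) 8\right)^{2} = \left(\left(\left(-2 - 5\right) \left(-3\right) + 0\right) 8\right)^{2} = \left(\left(\left(-7\right) \left(-3\right) + 0\right) 8\right)^{2} = \left(\left(21 + 0\right) 8\right)^{2} = \left(21 \cdot 8\right)^{2} = 168^{2} = 28224$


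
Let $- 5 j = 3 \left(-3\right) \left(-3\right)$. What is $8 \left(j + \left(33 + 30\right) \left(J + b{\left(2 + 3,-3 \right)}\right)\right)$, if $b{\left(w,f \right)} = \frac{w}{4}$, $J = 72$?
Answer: $\frac{184374}{5} \approx 36875.0$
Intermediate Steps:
$b{\left(w,f \right)} = \frac{w}{4}$ ($b{\left(w,f \right)} = w \frac{1}{4} = \frac{w}{4}$)
$j = - \frac{27}{5}$ ($j = - \frac{3 \left(-3\right) \left(-3\right)}{5} = - \frac{\left(-9\right) \left(-3\right)}{5} = \left(- \frac{1}{5}\right) 27 = - \frac{27}{5} \approx -5.4$)
$8 \left(j + \left(33 + 30\right) \left(J + b{\left(2 + 3,-3 \right)}\right)\right) = 8 \left(- \frac{27}{5} + \left(33 + 30\right) \left(72 + \frac{2 + 3}{4}\right)\right) = 8 \left(- \frac{27}{5} + 63 \left(72 + \frac{1}{4} \cdot 5\right)\right) = 8 \left(- \frac{27}{5} + 63 \left(72 + \frac{5}{4}\right)\right) = 8 \left(- \frac{27}{5} + 63 \cdot \frac{293}{4}\right) = 8 \left(- \frac{27}{5} + \frac{18459}{4}\right) = 8 \cdot \frac{92187}{20} = \frac{184374}{5}$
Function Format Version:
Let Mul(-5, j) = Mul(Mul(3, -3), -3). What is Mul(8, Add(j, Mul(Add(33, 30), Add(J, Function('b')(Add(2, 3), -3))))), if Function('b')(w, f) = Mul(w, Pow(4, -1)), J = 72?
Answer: Rational(184374, 5) ≈ 36875.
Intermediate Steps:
Function('b')(w, f) = Mul(Rational(1, 4), w) (Function('b')(w, f) = Mul(w, Rational(1, 4)) = Mul(Rational(1, 4), w))
j = Rational(-27, 5) (j = Mul(Rational(-1, 5), Mul(Mul(3, -3), -3)) = Mul(Rational(-1, 5), Mul(-9, -3)) = Mul(Rational(-1, 5), 27) = Rational(-27, 5) ≈ -5.4000)
Mul(8, Add(j, Mul(Add(33, 30), Add(J, Function('b')(Add(2, 3), -3))))) = Mul(8, Add(Rational(-27, 5), Mul(Add(33, 30), Add(72, Mul(Rational(1, 4), Add(2, 3)))))) = Mul(8, Add(Rational(-27, 5), Mul(63, Add(72, Mul(Rational(1, 4), 5))))) = Mul(8, Add(Rational(-27, 5), Mul(63, Add(72, Rational(5, 4))))) = Mul(8, Add(Rational(-27, 5), Mul(63, Rational(293, 4)))) = Mul(8, Add(Rational(-27, 5), Rational(18459, 4))) = Mul(8, Rational(92187, 20)) = Rational(184374, 5)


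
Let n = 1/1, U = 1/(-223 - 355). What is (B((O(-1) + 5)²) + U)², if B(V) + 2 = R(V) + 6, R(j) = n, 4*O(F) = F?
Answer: 8346321/334084 ≈ 24.983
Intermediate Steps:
O(F) = F/4
U = -1/578 (U = 1/(-578) = -1/578 ≈ -0.0017301)
n = 1
R(j) = 1
B(V) = 5 (B(V) = -2 + (1 + 6) = -2 + 7 = 5)
(B((O(-1) + 5)²) + U)² = (5 - 1/578)² = (2889/578)² = 8346321/334084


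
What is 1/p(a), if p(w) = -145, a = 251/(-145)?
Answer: -1/145 ≈ -0.0068966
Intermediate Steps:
a = -251/145 (a = 251*(-1/145) = -251/145 ≈ -1.7310)
1/p(a) = 1/(-145) = -1/145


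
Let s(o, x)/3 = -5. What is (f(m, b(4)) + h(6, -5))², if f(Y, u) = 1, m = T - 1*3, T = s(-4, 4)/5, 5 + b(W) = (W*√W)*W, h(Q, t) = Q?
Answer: 49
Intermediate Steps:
s(o, x) = -15 (s(o, x) = 3*(-5) = -15)
b(W) = -5 + W^(5/2) (b(W) = -5 + (W*√W)*W = -5 + W^(3/2)*W = -5 + W^(5/2))
T = -3 (T = -15/5 = -15*⅕ = -3)
m = -6 (m = -3 - 1*3 = -3 - 3 = -6)
(f(m, b(4)) + h(6, -5))² = (1 + 6)² = 7² = 49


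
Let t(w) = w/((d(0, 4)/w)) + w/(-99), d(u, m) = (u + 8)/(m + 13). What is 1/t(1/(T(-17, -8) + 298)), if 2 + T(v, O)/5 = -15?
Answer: -11977416/7 ≈ -1.7111e+6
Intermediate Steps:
T(v, O) = -85 (T(v, O) = -10 + 5*(-15) = -10 - 75 = -85)
d(u, m) = (8 + u)/(13 + m)
t(w) = -w/99 + 17*w²/8 (t(w) = w/((((8 + 0)/(13 + 4))/w)) + w/(-99) = w/(((8/17)/w)) + w*(-1/99) = w/((((1/17)*8)/w)) - w/99 = w/((8/(17*w))) - w/99 = w*(17*w/8) - w/99 = 17*w²/8 - w/99 = -w/99 + 17*w²/8)
1/t(1/(T(-17, -8) + 298)) = 1/((-8 + 1683/(-85 + 298))/(792*(-85 + 298))) = 1/((1/792)*(-8 + 1683/213)/213) = 1/((1/792)*(1/213)*(-8 + 1683*(1/213))) = 1/((1/792)*(1/213)*(-8 + 561/71)) = 1/((1/792)*(1/213)*(-7/71)) = 1/(-7/11977416) = -11977416/7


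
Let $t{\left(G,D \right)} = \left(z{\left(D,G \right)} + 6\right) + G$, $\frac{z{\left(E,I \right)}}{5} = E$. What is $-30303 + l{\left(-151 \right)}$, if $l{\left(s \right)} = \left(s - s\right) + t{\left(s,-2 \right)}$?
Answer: $-30458$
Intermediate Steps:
$z{\left(E,I \right)} = 5 E$
$t{\left(G,D \right)} = 6 + G + 5 D$ ($t{\left(G,D \right)} = \left(5 D + 6\right) + G = \left(6 + 5 D\right) + G = 6 + G + 5 D$)
$l{\left(s \right)} = -4 + s$ ($l{\left(s \right)} = \left(s - s\right) + \left(6 + s + 5 \left(-2\right)\right) = 0 + \left(6 + s - 10\right) = 0 + \left(-4 + s\right) = -4 + s$)
$-30303 + l{\left(-151 \right)} = -30303 - 155 = -30458$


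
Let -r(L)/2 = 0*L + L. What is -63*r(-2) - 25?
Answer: -277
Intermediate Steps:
r(L) = -2*L (r(L) = -2*(0*L + L) = -2*(0 + L) = -2*L)
-63*r(-2) - 25 = -(-126)*(-2) - 25 = -63*4 - 25 = -252 - 25 = -277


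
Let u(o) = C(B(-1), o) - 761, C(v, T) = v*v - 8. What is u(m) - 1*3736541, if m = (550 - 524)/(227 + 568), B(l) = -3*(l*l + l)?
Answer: -3737310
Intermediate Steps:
B(l) = -3*l - 3*l² (B(l) = -3*(l² + l) = -3*(l + l²) = -3*l - 3*l²)
C(v, T) = -8 + v² (C(v, T) = v² - 8 = -8 + v²)
m = 26/795 ≈ 0.032704
u(o) = -769 (u(o) = (-8 + (-3*(-1)*(1 - 1))²) - 761 = (-8 + (-3*(-1)*0)²) - 761 = (-8 + 0²) - 761 = (-8 + 0) - 761 = -8 - 761 = -769)
u(m) - 1*3736541 = -769 - 1*3736541 = -769 - 3736541 = -3737310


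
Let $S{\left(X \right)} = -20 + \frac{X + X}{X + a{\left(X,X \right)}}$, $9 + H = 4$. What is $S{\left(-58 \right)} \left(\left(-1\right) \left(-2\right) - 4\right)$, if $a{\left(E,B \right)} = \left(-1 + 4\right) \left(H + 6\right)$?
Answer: $\frac{1968}{55} \approx 35.782$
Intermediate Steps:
$H = -5$ ($H = -9 + 4 = -5$)
$a{\left(E,B \right)} = 3$ ($a{\left(E,B \right)} = \left(-1 + 4\right) \left(-5 + 6\right) = 3 \cdot 1 = 3$)
$S{\left(X \right)} = -20 + \frac{2 X}{3 + X}$ ($S{\left(X \right)} = -20 + \frac{X + X}{X + 3} = -20 + \frac{2 X}{3 + X}$)
$S{\left(-58 \right)} \left(\left(-1\right) \left(-2\right) - 4\right) = \frac{6 \left(-10 - -174\right)}{3 - 58} \left(\left(-1\right) \left(-2\right) - 4\right) = \frac{6 \left(-10 + 174\right)}{-55} \left(2 - 4\right) = 6 \left(- \frac{1}{55}\right) 164 \left(-2\right) = \left(- \frac{984}{55}\right) \left(-2\right) = \frac{1968}{55}$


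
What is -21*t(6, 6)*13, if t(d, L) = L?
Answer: -1638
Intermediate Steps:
-21*t(6, 6)*13 = -21*6*13 = -126*13 = -1638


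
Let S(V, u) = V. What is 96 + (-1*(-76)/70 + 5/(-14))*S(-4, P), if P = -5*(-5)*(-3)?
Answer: 3258/35 ≈ 93.086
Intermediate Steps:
P = -75 (P = 25*(-3) = -75)
96 + (-1*(-76)/70 + 5/(-14))*S(-4, P) = 96 + (-1*(-76)/70 + 5/(-14))*(-4) = 96 + (76*(1/70) + 5*(-1/14))*(-4) = 96 + (38/35 - 5/14)*(-4) = 96 + (51/70)*(-4) = 96 - 102/35 = 3258/35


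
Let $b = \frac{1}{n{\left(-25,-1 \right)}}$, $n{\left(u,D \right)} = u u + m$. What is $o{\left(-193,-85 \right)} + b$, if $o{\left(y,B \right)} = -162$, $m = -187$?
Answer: $- \frac{70955}{438} \approx -162.0$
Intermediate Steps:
$n{\left(u,D \right)} = -187 + u^{2}$ ($n{\left(u,D \right)} = u u - 187 = u^{2} - 187 = -187 + u^{2}$)
$b = \frac{1}{438}$ ($b = \frac{1}{-187 + \left(-25\right)^{2}} = \frac{1}{-187 + 625} = \frac{1}{438} \approx 0.0022831$)
$o{\left(-193,-85 \right)} + b = -162 + \frac{1}{438} = - \frac{70955}{438}$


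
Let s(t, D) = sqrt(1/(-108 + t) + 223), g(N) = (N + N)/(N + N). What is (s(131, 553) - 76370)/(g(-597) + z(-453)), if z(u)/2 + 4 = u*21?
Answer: 10910/2719 - 3*sqrt(13110)/437759 ≈ 4.0117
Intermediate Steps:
g(N) = 1 (g(N) = (2*N)/((2*N)) = (2*N)*(1/(2*N)) = 1)
s(t, D) = sqrt(223 + 1/(-108 + t))
z(u) = -8 + 42*u (z(u) = -8 + 2*(u*21) = -8 + 2*(21*u) = -8 + 42*u)
(s(131, 553) - 76370)/(g(-597) + z(-453)) = (sqrt((-24083 + 223*131)/(-108 + 131)) - 76370)/(1 + (-8 + 42*(-453))) = (sqrt((-24083 + 29213)/23) - 76370)/(1 + (-8 - 19026)) = (sqrt((1/23)*5130) - 76370)/(1 - 19034) = (sqrt(5130/23) - 76370)/(-19033) = (3*sqrt(13110)/23 - 76370)*(-1/19033) = (-76370 + 3*sqrt(13110)/23)*(-1/19033) = 10910/2719 - 3*sqrt(13110)/437759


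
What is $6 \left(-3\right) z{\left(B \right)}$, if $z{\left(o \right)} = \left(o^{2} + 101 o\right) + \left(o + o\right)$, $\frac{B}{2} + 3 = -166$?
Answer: $-1429740$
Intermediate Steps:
$B = -338$ ($B = -6 + 2 \left(-166\right) = -6 - 332 = -338$)
$z{\left(o \right)} = o^{2} + 103 o$ ($z{\left(o \right)} = \left(o^{2} + 101 o\right) + 2 o = o^{2} + 103 o$)
$6 \left(-3\right) z{\left(B \right)} = 6 \left(-3\right) \left(- 338 \left(103 - 338\right)\right) = - 18 \left(\left(-338\right) \left(-235\right)\right) = \left(-18\right) 79430 = -1429740$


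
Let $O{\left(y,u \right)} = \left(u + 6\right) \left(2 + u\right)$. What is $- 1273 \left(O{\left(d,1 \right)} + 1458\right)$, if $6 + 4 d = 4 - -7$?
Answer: $-1882767$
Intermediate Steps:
$d = \frac{5}{4}$ ($d = - \frac{3}{2} + \frac{4 - -7}{4} = - \frac{3}{2} + \frac{4 + 7}{4} = - \frac{3}{2} + \frac{1}{4} \cdot 11 = - \frac{3}{2} + \frac{11}{4} = \frac{5}{4} \approx 1.25$)
$O{\left(y,u \right)} = \left(2 + u\right) \left(6 + u\right)$ ($O{\left(y,u \right)} = \left(6 + u\right) \left(2 + u\right) = \left(2 + u\right) \left(6 + u\right)$)
$- 1273 \left(O{\left(d,1 \right)} + 1458\right) = - 1273 \left(\left(12 + 1^{2} + 8 \cdot 1\right) + 1458\right) = - 1273 \left(\left(12 + 1 + 8\right) + 1458\right) = - 1273 \left(21 + 1458\right) = \left(-1273\right) 1479 = -1882767$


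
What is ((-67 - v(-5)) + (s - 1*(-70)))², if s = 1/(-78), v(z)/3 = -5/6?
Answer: 45796/1521 ≈ 30.109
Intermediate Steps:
v(z) = -5/2 (v(z) = 3*(-5/6) = 3*(-5*⅙) = 3*(-⅚) = -5/2)
s = -1/78 ≈ -0.012821
((-67 - v(-5)) + (s - 1*(-70)))² = ((-67 - 1*(-5/2)) + (-1/78 - 1*(-70)))² = ((-67 + 5/2) + (-1/78 + 70))² = (-129/2 + 5459/78)² = (214/39)² = 45796/1521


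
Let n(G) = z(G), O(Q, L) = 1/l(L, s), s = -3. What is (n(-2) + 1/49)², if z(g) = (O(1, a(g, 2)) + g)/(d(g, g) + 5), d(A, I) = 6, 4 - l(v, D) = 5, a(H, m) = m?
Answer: 18496/290521 ≈ 0.063665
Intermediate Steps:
l(v, D) = -1 (l(v, D) = 4 - 1*5 = 4 - 5 = -1)
O(Q, L) = -1 (O(Q, L) = 1/(-1) = -1)
z(g) = -1/11 + g/11 (z(g) = (-1 + g)/(6 + 5) = (-1 + g)/11 = (-1 + g)*(1/11) = -1/11 + g/11)
n(G) = -1/11 + G/11
(n(-2) + 1/49)² = ((-1/11 + (1/11)*(-2)) + 1/49)² = ((-1/11 - 2/11) + 1/49)² = (-3/11 + 1/49)² = (-136/539)² = 18496/290521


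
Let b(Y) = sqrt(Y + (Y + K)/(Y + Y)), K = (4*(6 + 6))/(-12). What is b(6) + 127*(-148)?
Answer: -18796 + sqrt(222)/6 ≈ -18794.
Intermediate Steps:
K = -4 (K = (4*12)*(-1/12) = 48*(-1/12) = -4)
b(Y) = sqrt(Y + (-4 + Y)/(2*Y)) (b(Y) = sqrt(Y + (Y - 4)/(Y + Y)) = sqrt(Y + (-4 + Y)/((2*Y))) = sqrt(Y + (-4 + Y)*(1/(2*Y))) = sqrt(Y + (-4 + Y)/(2*Y)))
b(6) + 127*(-148) = sqrt(2 - 8/6 + 4*6)/2 + 127*(-148) = sqrt(2 - 8*1/6 + 24)/2 - 18796 = sqrt(2 - 4/3 + 24)/2 - 18796 = sqrt(74/3)/2 - 18796 = (sqrt(222)/3)/2 - 18796 = sqrt(222)/6 - 18796 = -18796 + sqrt(222)/6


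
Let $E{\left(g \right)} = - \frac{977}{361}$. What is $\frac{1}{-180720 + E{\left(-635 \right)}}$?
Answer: $- \frac{361}{65240897} \approx -5.5333 \cdot 10^{-6}$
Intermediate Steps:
$E{\left(g \right)} = - \frac{977}{361}$ ($E{\left(g \right)} = \left(-977\right) \frac{1}{361} = - \frac{977}{361}$)
$\frac{1}{-180720 + E{\left(-635 \right)}} = \frac{1}{-180720 - \frac{977}{361}} = \frac{1}{- \frac{65240897}{361}} = - \frac{361}{65240897}$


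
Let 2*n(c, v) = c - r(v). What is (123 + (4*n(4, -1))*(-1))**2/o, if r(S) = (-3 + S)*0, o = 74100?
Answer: 529/2964 ≈ 0.17847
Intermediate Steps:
r(S) = 0
n(c, v) = c/2 (n(c, v) = (c - 1*0)/2 = (c + 0)/2 = c/2)
(123 + (4*n(4, -1))*(-1))**2/o = (123 + (4*((1/2)*4))*(-1))**2/74100 = (123 + (4*2)*(-1))**2*(1/74100) = (123 + 8*(-1))**2*(1/74100) = (123 - 8)**2*(1/74100) = 115**2*(1/74100) = 13225*(1/74100) = 529/2964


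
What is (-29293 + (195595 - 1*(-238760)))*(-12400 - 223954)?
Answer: -95738023948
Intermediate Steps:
(-29293 + (195595 - 1*(-238760)))*(-12400 - 223954) = (-29293 + (195595 + 238760))*(-236354) = (-29293 + 434355)*(-236354) = 405062*(-236354) = -95738023948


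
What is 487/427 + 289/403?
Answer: 319664/172081 ≈ 1.8576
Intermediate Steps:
487/427 + 289/403 = 319664/172081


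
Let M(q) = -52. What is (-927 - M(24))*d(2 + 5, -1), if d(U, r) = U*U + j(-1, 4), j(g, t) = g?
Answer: -42000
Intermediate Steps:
d(U, r) = -1 + U² (d(U, r) = U*U - 1 = U² - 1 = -1 + U²)
(-927 - M(24))*d(2 + 5, -1) = (-927 - 1*(-52))*(-1 + (2 + 5)²) = (-927 + 52)*(-1 + 7²) = -875*(-1 + 49) = -875*48 = -42000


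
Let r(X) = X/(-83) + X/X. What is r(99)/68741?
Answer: -16/5705503 ≈ -2.8043e-6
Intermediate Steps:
r(X) = 1 - X/83 (r(X) = X*(-1/83) + 1 = -X/83 + 1 = 1 - X/83)
r(99)/68741 = (1 - 1/83*99)/68741 = (1 - 99/83)*(1/68741) = -16/83*1/68741 = -16/5705503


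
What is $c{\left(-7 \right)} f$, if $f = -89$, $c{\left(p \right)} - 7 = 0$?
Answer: $-623$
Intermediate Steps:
$c{\left(p \right)} = 7$ ($c{\left(p \right)} = 7 + 0 = 7$)
$c{\left(-7 \right)} f = 7 \left(-89\right) = -623$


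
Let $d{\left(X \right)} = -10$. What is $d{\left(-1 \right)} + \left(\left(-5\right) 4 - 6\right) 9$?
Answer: $-244$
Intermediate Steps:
$d{\left(-1 \right)} + \left(\left(-5\right) 4 - 6\right) 9 = -10 + \left(\left(-5\right) 4 - 6\right) 9 = -10 + \left(-20 - 6\right) 9 = -10 - 234 = -244$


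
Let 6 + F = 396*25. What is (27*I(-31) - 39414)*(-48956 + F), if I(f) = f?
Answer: 1572284562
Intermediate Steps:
F = 9894 (F = -6 + 396*25 = -6 + 9900 = 9894)
(27*I(-31) - 39414)*(-48956 + F) = (27*(-31) - 39414)*(-48956 + 9894) = (-837 - 39414)*(-39062) = -40251*(-39062) = 1572284562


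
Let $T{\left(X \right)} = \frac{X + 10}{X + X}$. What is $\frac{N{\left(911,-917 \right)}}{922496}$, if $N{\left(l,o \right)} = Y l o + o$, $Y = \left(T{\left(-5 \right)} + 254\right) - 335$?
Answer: $\frac{136166247}{1844992} \approx 73.803$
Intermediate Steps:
$T{\left(X \right)} = \frac{10 + X}{2 X}$
$Y = - \frac{163}{2}$ ($Y = \left(\frac{10 - 5}{2 \left(-5\right)} + 254\right) - 335 = \left(\frac{1}{2} \left(- \frac{1}{5}\right) 5 + 254\right) - 335 = \left(- \frac{1}{2} + 254\right) - 335 = \frac{507}{2} - 335 = - \frac{163}{2} \approx -81.5$)
$N{\left(l,o \right)} = o - \frac{163 l o}{2}$ ($N{\left(l,o \right)} = - \frac{163 l}{2} o + o = - \frac{163 l o}{2} + o = o - \frac{163 l o}{2}$)
$\frac{N{\left(911,-917 \right)}}{922496} = \frac{\frac{1}{2} \left(-917\right) \left(2 - 148493\right)}{922496} = \frac{1}{2} \left(-917\right) \left(2 - 148493\right) \frac{1}{922496} = \frac{1}{2} \left(-917\right) \left(-148491\right) \frac{1}{922496} = \frac{136166247}{2} \cdot \frac{1}{922496} = \frac{136166247}{1844992}$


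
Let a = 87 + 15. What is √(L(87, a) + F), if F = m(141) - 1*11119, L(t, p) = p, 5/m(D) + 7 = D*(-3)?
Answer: I*√81481818/86 ≈ 104.96*I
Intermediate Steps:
m(D) = 5/(-7 - 3*D) (m(D) = 5/(-7 + D*(-3)) = 5/(-7 - 3*D))
a = 102
F = -956235/86 (F = -5/(7 + 3*141) - 1*11119 = -5/(7 + 423) - 11119 = -5/430 - 11119 = -5*1/430 - 11119 = -1/86 - 11119 = -956235/86 ≈ -11119.)
√(L(87, a) + F) = √(102 - 956235/86) = √(-947463/86) = I*√81481818/86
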